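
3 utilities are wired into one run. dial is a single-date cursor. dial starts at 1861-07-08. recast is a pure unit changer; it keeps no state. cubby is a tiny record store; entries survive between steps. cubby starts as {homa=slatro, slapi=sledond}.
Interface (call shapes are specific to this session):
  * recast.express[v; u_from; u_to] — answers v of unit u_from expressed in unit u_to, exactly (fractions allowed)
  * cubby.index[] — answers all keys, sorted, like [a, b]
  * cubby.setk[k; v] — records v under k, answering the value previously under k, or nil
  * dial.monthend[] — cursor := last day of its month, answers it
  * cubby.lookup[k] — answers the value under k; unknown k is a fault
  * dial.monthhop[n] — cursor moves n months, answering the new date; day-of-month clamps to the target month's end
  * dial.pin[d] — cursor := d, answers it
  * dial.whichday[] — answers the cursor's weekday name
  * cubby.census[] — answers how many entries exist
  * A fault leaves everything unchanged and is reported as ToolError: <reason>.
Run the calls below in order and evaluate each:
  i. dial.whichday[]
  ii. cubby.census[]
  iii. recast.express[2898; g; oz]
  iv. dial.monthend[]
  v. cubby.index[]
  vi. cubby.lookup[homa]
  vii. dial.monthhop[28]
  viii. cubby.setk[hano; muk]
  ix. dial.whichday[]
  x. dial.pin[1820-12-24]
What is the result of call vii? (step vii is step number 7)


Answer: 1863-11-30

Derivation:
Now I run whichday(), giving Monday.
Next I call census(), — result: 2.
I call express on v→2898, u_from→g, u_to→oz, → 662400000/6479891.
I run monthend(), and see 1861-07-31.
Using index(), which returns [homa, slapi].
I use lookup on k→homa, and get slatro.
Invoking monthhop on n→28, → 1863-11-30.
Using setk on k→hano, v→muk, and get nil.
Then whichday(), → Monday.
Using pin on d→1820-12-24, and see 1820-12-24.


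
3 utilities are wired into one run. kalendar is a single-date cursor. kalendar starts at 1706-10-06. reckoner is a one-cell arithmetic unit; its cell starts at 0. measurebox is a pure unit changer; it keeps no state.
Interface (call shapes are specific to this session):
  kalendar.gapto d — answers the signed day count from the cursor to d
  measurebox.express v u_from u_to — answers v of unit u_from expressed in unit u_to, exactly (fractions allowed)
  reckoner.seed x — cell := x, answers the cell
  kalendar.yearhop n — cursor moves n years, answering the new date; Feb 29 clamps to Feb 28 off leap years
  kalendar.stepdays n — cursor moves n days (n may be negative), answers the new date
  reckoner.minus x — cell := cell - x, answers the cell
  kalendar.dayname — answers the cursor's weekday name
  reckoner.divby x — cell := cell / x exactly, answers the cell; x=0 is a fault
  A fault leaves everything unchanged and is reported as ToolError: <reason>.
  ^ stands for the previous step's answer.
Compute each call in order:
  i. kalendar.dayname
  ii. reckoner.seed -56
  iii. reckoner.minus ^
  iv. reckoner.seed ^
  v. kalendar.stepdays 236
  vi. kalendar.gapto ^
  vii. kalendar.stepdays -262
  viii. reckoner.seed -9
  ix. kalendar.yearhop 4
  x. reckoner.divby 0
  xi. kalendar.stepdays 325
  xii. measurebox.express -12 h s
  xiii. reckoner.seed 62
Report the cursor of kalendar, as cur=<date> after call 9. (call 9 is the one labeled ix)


Answer: cur=1710-09-10

Derivation:
>> kalendar.dayname()
<< Wednesday
>> reckoner.seed(x→-56)
<< -56
>> reckoner.minus(x→^)
<< 0
>> reckoner.seed(x→^)
<< 0
>> kalendar.stepdays(n→236)
<< 1707-05-30
>> kalendar.gapto(d→^)
<< 0
>> kalendar.stepdays(n→-262)
<< 1706-09-10
>> reckoner.seed(x→-9)
<< -9
>> kalendar.yearhop(n→4)
<< 1710-09-10
>> reckoner.divby(x→0)
<< ToolError: division by zero
>> kalendar.stepdays(n→325)
<< 1711-08-01
>> measurebox.express(v→-12, u_from→h, u_to→s)
<< -43200
>> reckoner.seed(x→62)
<< 62


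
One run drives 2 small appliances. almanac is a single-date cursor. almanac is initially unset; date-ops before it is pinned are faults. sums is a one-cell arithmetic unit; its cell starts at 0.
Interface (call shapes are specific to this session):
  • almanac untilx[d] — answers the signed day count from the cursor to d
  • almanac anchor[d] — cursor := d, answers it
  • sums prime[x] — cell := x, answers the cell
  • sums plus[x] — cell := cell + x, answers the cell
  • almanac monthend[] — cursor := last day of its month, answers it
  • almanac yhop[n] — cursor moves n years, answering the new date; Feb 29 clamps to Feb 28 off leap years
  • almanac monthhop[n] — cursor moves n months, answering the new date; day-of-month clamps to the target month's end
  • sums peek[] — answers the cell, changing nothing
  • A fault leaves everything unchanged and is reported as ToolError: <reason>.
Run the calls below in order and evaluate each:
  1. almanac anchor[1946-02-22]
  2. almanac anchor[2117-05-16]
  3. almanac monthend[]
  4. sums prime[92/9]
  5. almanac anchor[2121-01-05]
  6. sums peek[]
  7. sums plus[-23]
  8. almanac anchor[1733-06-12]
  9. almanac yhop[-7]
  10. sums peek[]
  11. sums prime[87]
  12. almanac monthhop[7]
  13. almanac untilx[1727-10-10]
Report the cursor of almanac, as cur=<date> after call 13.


// 1. almanac anchor(d='1946-02-22') == 1946-02-22
// 2. almanac anchor(d='2117-05-16') == 2117-05-16
// 3. almanac monthend() == 2117-05-31
// 4. sums prime(x='92/9') == 92/9
// 5. almanac anchor(d='2121-01-05') == 2121-01-05
// 6. sums peek() == 92/9
// 7. sums plus(x='-23') == -115/9
// 8. almanac anchor(d='1733-06-12') == 1733-06-12
// 9. almanac yhop(n='-7') == 1726-06-12
// 10. sums peek() == -115/9
// 11. sums prime(x='87') == 87
// 12. almanac monthhop(n='7') == 1727-01-12
// 13. almanac untilx(d='1727-10-10') == 271

Answer: cur=1727-01-12


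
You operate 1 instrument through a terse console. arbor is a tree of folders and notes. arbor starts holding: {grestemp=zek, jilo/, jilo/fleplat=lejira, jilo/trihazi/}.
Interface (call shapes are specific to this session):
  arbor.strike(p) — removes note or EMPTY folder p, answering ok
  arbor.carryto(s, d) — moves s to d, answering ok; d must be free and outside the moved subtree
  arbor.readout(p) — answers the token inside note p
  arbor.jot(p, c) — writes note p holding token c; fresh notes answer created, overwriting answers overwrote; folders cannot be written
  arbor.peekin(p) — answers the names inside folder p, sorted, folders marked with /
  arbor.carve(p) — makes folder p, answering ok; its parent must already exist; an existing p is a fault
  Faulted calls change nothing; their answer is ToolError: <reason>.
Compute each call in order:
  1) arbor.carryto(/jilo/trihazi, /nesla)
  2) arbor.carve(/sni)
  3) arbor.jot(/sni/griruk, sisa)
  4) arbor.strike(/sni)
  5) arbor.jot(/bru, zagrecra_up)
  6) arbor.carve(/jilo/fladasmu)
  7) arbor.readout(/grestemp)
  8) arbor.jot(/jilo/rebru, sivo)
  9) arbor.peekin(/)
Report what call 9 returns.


Then carryto on /jilo/trihazi, /nesla, which returns ok.
I run carve on /sni, → ok.
Invoking jot on /sni/griruk, sisa, yielding created.
I call strike on /sni, — result: ToolError: not empty.
I invoke jot on /bru, zagrecra_up, and observe created.
Then carve on /jilo/fladasmu, and get ok.
I run readout on /grestemp, and get zek.
Now I run jot on /jilo/rebru, sivo, — result: created.
I try peekin on /: [bru, grestemp, jilo/, nesla/, sni/].

Answer: [bru, grestemp, jilo/, nesla/, sni/]


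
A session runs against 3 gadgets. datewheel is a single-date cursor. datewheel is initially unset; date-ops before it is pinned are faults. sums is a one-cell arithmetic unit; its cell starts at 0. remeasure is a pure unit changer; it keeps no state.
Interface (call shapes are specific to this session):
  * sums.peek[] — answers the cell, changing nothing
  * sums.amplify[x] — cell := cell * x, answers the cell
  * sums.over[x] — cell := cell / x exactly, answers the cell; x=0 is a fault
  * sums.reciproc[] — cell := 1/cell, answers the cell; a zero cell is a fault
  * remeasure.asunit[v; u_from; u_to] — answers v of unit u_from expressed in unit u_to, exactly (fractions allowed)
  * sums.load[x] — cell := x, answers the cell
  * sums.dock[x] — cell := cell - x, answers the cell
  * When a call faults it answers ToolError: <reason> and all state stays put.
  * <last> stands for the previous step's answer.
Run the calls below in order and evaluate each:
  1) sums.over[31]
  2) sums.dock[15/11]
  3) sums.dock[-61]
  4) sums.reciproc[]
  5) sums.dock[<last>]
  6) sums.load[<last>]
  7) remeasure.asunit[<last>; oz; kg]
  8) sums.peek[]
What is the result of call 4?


-> sums.over(x: 31)
<- 0
-> sums.dock(x: 15/11)
<- -15/11
-> sums.dock(x: -61)
<- 656/11
-> sums.reciproc()
<- 11/656
-> sums.dock(x: <last>)
<- 0
-> sums.load(x: <last>)
<- 0
-> remeasure.asunit(v: <last>, u_from: oz, u_to: kg)
<- 0
-> sums.peek()
<- 0

Answer: 11/656


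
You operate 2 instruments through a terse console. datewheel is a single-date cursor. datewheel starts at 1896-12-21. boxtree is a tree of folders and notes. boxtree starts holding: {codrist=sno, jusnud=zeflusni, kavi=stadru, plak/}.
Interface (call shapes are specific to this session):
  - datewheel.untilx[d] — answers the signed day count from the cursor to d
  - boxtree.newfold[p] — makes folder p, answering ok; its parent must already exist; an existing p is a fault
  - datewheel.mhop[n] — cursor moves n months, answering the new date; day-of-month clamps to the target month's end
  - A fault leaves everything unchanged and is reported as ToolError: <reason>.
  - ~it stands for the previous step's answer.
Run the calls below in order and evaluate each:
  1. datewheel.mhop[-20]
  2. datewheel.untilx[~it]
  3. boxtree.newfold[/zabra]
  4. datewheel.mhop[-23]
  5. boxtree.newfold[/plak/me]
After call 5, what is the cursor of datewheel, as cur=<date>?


Answer: cur=1893-05-21

Derivation:
Calling mhop on n: -20: 1895-04-21.
Next I call untilx on d: ~it, yielding 0.
I run newfold on p: /zabra, yielding ok.
I invoke mhop on n: -23, giving 1893-05-21.
Now I run newfold on p: /plak/me, giving ok.


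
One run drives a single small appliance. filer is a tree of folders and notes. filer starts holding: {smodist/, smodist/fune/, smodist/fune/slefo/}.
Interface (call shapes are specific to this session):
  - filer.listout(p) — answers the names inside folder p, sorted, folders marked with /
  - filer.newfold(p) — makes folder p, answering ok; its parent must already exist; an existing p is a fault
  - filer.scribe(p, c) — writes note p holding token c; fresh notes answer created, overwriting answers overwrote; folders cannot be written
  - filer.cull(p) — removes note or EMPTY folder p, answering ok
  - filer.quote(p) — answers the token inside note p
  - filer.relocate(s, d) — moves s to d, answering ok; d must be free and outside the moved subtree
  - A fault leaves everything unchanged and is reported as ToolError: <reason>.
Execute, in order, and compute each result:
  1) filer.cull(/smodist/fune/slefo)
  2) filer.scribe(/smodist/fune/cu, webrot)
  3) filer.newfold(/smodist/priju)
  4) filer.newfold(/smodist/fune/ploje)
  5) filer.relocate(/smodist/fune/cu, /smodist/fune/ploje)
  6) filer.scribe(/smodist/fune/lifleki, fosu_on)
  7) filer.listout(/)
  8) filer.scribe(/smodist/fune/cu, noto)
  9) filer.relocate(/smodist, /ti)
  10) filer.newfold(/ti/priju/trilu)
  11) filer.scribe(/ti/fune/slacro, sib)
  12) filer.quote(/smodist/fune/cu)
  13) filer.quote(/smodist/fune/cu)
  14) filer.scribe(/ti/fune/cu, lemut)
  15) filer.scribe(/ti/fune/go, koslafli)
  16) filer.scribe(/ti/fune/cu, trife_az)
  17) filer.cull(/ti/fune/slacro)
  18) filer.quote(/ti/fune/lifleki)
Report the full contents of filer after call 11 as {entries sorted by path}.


Step: filer.cull[p=/smodist/fune/slefo]
Result: ok
Step: filer.scribe[p=/smodist/fune/cu; c=webrot]
Result: created
Step: filer.newfold[p=/smodist/priju]
Result: ok
Step: filer.newfold[p=/smodist/fune/ploje]
Result: ok
Step: filer.relocate[s=/smodist/fune/cu; d=/smodist/fune/ploje]
Result: ToolError: exists
Step: filer.scribe[p=/smodist/fune/lifleki; c=fosu_on]
Result: created
Step: filer.listout[p=/]
Result: [smodist/]
Step: filer.scribe[p=/smodist/fune/cu; c=noto]
Result: overwrote
Step: filer.relocate[s=/smodist; d=/ti]
Result: ok
Step: filer.newfold[p=/ti/priju/trilu]
Result: ok
Step: filer.scribe[p=/ti/fune/slacro; c=sib]
Result: created
Step: filer.quote[p=/smodist/fune/cu]
Result: ToolError: not found
Step: filer.quote[p=/smodist/fune/cu]
Result: ToolError: not found
Step: filer.scribe[p=/ti/fune/cu; c=lemut]
Result: overwrote
Step: filer.scribe[p=/ti/fune/go; c=koslafli]
Result: created
Step: filer.scribe[p=/ti/fune/cu; c=trife_az]
Result: overwrote
Step: filer.cull[p=/ti/fune/slacro]
Result: ok
Step: filer.quote[p=/ti/fune/lifleki]
Result: fosu_on

Answer: {ti/, ti/fune/, ti/fune/cu=noto, ti/fune/lifleki=fosu_on, ti/fune/ploje/, ti/fune/slacro=sib, ti/priju/, ti/priju/trilu/}


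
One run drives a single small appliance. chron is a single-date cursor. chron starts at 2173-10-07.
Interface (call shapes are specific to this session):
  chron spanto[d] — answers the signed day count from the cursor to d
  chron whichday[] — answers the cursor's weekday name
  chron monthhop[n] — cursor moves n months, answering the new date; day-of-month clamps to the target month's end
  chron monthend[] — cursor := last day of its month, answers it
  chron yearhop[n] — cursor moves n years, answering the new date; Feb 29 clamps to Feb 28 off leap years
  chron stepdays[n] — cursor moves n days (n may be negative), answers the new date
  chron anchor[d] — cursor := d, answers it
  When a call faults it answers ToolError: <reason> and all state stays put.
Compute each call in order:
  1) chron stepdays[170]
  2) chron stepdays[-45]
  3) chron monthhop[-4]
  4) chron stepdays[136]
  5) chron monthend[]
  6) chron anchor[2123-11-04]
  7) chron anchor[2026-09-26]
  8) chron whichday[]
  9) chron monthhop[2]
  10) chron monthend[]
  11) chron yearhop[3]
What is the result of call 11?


-- 1. chron stepdays(n→170) -> 2174-03-26
-- 2. chron stepdays(n→-45) -> 2174-02-09
-- 3. chron monthhop(n→-4) -> 2173-10-09
-- 4. chron stepdays(n→136) -> 2174-02-22
-- 5. chron monthend() -> 2174-02-28
-- 6. chron anchor(d→2123-11-04) -> 2123-11-04
-- 7. chron anchor(d→2026-09-26) -> 2026-09-26
-- 8. chron whichday() -> Saturday
-- 9. chron monthhop(n→2) -> 2026-11-26
-- 10. chron monthend() -> 2026-11-30
-- 11. chron yearhop(n→3) -> 2029-11-30

Answer: 2029-11-30


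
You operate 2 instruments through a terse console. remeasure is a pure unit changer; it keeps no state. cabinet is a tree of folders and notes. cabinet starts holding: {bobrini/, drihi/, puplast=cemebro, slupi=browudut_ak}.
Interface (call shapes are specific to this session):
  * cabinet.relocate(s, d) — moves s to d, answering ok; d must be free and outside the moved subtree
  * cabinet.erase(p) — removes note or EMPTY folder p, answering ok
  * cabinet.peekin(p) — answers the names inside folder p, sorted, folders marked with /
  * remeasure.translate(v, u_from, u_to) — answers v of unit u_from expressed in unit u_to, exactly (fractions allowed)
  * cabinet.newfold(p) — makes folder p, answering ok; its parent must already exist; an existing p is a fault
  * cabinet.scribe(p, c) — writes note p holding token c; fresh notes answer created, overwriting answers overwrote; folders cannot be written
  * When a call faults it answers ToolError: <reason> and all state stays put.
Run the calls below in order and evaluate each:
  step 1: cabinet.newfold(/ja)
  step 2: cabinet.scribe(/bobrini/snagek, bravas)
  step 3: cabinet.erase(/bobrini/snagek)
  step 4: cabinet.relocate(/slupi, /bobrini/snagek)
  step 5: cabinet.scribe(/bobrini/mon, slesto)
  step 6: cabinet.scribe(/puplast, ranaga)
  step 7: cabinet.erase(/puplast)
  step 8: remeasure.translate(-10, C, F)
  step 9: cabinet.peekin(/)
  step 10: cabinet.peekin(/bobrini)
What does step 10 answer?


Answer: [mon, snagek]

Derivation:
$ cabinet.newfold p→/ja
[out] ok
$ cabinet.scribe p→/bobrini/snagek c→bravas
[out] created
$ cabinet.erase p→/bobrini/snagek
[out] ok
$ cabinet.relocate s→/slupi d→/bobrini/snagek
[out] ok
$ cabinet.scribe p→/bobrini/mon c→slesto
[out] created
$ cabinet.scribe p→/puplast c→ranaga
[out] overwrote
$ cabinet.erase p→/puplast
[out] ok
$ remeasure.translate v→-10 u_from→C u_to→F
[out] 14
$ cabinet.peekin p→/
[out] [bobrini/, drihi/, ja/]
$ cabinet.peekin p→/bobrini
[out] [mon, snagek]


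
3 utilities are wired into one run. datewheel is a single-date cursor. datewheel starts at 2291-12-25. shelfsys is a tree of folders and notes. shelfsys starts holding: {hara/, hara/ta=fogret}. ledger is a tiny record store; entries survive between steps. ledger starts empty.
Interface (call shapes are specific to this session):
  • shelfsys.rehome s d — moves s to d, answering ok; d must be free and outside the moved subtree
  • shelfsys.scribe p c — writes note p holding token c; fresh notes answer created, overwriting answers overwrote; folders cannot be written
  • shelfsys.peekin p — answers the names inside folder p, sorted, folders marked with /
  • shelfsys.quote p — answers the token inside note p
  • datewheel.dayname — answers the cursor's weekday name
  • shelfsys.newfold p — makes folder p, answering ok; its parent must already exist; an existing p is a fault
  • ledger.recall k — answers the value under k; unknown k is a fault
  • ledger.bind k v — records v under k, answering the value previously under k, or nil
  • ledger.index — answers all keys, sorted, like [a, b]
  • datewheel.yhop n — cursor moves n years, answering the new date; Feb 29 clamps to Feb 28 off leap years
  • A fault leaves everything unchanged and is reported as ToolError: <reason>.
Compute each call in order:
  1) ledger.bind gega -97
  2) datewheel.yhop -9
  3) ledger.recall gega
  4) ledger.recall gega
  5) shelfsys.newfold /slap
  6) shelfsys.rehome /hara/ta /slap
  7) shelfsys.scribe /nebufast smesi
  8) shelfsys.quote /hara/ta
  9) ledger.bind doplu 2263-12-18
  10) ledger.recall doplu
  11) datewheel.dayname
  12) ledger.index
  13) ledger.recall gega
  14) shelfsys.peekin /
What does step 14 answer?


Step: ledger.bind[k='gega'; v='-97']
Result: nil
Step: datewheel.yhop[n='-9']
Result: 2282-12-25
Step: ledger.recall[k='gega']
Result: -97
Step: ledger.recall[k='gega']
Result: -97
Step: shelfsys.newfold[p='/slap']
Result: ok
Step: shelfsys.rehome[s='/hara/ta'; d='/slap']
Result: ToolError: exists
Step: shelfsys.scribe[p='/nebufast'; c='smesi']
Result: created
Step: shelfsys.quote[p='/hara/ta']
Result: fogret
Step: ledger.bind[k='doplu'; v='2263-12-18']
Result: nil
Step: ledger.recall[k='doplu']
Result: 2263-12-18
Step: datewheel.dayname[]
Result: Monday
Step: ledger.index[]
Result: [doplu, gega]
Step: ledger.recall[k='gega']
Result: -97
Step: shelfsys.peekin[p='/']
Result: [hara/, nebufast, slap/]

Answer: [hara/, nebufast, slap/]


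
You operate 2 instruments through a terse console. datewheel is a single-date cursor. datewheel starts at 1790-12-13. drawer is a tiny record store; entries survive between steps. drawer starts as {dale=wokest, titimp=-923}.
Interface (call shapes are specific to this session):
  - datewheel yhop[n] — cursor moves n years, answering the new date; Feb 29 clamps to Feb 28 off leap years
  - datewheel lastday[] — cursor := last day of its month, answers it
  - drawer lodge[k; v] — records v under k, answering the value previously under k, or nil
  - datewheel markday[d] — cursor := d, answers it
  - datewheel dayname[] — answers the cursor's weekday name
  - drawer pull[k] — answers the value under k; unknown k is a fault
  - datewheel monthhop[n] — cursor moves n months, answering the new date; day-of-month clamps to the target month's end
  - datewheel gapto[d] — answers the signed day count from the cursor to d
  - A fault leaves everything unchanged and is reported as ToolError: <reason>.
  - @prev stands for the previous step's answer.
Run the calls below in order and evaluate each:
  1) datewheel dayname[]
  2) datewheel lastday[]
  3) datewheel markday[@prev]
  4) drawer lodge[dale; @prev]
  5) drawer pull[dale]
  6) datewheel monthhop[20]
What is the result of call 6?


Answer: 1792-08-31

Derivation:
I call datewheel dayname(), yielding Monday.
I call datewheel lastday, giving 1790-12-31.
Calling datewheel markday with d: @prev: 1790-12-31.
I run drawer lodge with k: dale, v: @prev, yielding wokest.
Next I call drawer pull with k: dale, — result: 1790-12-31.
I run datewheel monthhop with n: 20, — result: 1792-08-31.


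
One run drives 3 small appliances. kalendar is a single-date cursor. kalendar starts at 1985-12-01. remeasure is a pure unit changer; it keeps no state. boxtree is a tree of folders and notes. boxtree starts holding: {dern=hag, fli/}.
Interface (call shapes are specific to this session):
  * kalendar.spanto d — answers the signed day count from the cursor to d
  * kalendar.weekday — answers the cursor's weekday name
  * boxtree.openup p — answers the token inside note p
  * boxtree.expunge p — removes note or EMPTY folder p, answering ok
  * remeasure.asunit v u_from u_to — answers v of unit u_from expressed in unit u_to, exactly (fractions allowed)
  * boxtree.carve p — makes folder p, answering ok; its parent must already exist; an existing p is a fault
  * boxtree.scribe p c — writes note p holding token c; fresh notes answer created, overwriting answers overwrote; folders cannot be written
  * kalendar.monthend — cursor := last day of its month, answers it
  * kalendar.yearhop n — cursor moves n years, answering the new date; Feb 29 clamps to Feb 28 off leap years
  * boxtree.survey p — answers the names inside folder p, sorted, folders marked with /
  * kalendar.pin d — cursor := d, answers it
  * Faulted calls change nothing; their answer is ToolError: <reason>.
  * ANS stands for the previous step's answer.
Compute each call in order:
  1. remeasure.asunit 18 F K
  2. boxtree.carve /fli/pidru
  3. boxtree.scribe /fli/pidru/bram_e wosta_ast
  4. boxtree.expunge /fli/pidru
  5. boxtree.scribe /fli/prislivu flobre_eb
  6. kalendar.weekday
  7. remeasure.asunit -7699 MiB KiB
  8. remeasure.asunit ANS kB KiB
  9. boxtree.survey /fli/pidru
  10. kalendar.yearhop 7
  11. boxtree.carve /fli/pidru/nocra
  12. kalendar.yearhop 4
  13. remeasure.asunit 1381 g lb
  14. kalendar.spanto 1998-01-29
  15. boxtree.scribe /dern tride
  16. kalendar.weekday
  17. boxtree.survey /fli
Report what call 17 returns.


Answer: [pidru/, prislivu]

Derivation:
Calling remeasure.asunit using v→18, u_from→F, u_to→K, yielding 47767/180.
I invoke boxtree.carve using p→/fli/pidru, and see ok.
I try boxtree.scribe using p→/fli/pidru/bram_e, c→wosta_ast: created.
Calling boxtree.expunge using p→/fli/pidru: ToolError: not empty.
Now I run boxtree.scribe using p→/fli/prislivu, c→flobre_eb, and see created.
I use kalendar.weekday(): Sunday.
I use remeasure.asunit using v→-7699, u_from→MiB, u_to→KiB, → -7883776.
I run remeasure.asunit using v→ANS, u_from→kB, u_to→KiB, yielding -7699000.
Calling boxtree.survey using p→/fli/pidru, — result: [bram_e].
I try kalendar.yearhop using n→7, yielding 1992-12-01.
Calling boxtree.carve using p→/fli/pidru/nocra, which returns ok.
I run kalendar.yearhop using n→4, which returns 1996-12-01.
I try remeasure.asunit using v→1381, u_from→g, u_to→lb, which returns 138100000/45359237.
Calling kalendar.spanto using d→1998-01-29, giving 424.
Now I run boxtree.scribe using p→/dern, c→tride, which returns overwrote.
Invoking kalendar.weekday: Sunday.
Now I run boxtree.survey using p→/fli, giving [pidru/, prislivu].


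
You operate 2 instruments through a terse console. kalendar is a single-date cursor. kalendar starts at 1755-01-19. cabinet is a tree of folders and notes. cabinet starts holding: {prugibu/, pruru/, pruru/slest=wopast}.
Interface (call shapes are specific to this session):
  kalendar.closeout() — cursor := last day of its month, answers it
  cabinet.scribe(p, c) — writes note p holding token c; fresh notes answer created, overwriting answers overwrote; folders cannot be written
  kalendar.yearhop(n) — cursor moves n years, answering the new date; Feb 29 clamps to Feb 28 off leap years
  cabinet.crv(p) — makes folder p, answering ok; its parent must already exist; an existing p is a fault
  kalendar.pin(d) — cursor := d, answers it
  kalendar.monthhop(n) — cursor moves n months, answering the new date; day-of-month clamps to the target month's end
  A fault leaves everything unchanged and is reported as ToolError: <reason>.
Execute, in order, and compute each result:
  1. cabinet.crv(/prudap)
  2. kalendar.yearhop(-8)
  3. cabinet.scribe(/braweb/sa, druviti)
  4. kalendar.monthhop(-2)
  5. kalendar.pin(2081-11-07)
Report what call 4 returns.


Next I call cabinet.crv with p=/prudap, and see ok.
I try kalendar.yearhop with n=-8, which returns 1747-01-19.
I invoke cabinet.scribe with p=/braweb/sa, c=druviti, which returns ToolError: no parent.
Calling kalendar.monthhop with n=-2, and get 1746-11-19.
I run kalendar.pin with d=2081-11-07, → 2081-11-07.

Answer: 1746-11-19


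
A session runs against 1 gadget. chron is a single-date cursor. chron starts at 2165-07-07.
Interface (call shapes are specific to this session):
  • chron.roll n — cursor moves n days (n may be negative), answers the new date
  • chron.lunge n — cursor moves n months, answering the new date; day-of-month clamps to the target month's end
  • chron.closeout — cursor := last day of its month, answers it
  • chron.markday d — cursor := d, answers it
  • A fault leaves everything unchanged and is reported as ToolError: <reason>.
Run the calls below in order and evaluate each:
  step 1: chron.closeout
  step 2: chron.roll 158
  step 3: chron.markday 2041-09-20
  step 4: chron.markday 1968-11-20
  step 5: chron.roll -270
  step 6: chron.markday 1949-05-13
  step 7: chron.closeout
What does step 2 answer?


Answer: 2166-01-05

Derivation:
CALL chron.closeout[]
RET  2165-07-31
CALL chron.roll[n: 158]
RET  2166-01-05
CALL chron.markday[d: 2041-09-20]
RET  2041-09-20
CALL chron.markday[d: 1968-11-20]
RET  1968-11-20
CALL chron.roll[n: -270]
RET  1968-02-24
CALL chron.markday[d: 1949-05-13]
RET  1949-05-13
CALL chron.closeout[]
RET  1949-05-31


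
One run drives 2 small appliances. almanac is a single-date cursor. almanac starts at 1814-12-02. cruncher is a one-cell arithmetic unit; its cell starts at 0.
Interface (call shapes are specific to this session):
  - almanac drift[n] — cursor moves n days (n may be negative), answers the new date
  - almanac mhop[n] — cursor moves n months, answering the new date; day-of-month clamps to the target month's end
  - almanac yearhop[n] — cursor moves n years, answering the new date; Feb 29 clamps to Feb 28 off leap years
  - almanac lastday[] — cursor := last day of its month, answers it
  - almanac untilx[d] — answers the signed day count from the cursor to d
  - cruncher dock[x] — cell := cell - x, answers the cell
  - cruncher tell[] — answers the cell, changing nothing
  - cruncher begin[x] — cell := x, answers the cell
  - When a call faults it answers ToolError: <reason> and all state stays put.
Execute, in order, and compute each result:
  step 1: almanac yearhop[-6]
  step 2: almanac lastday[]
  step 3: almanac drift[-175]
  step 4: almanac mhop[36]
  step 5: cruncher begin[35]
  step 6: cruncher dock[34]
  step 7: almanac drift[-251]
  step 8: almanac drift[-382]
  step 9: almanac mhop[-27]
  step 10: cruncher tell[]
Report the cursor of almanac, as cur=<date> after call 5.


% almanac yearhop n='-6'
  1808-12-02
% almanac lastday
  1808-12-31
% almanac drift n='-175'
  1808-07-09
% almanac mhop n='36'
  1811-07-09
% cruncher begin x='35'
  35
% cruncher dock x='34'
  1
% almanac drift n='-251'
  1810-10-31
% almanac drift n='-382'
  1809-10-14
% almanac mhop n='-27'
  1807-07-14
% cruncher tell
  1

Answer: cur=1811-07-09


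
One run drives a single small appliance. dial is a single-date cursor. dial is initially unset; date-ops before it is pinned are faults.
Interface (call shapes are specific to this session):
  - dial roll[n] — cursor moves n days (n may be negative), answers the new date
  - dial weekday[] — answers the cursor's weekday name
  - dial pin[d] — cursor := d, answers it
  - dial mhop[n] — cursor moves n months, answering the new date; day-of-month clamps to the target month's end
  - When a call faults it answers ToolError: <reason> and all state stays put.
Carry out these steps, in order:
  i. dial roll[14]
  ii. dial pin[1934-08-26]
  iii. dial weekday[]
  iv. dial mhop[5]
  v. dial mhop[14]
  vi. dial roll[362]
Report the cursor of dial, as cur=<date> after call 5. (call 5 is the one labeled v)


Answer: cur=1936-03-26

Derivation:
! dial roll(n: 14) -> ToolError: no date set
! dial pin(d: 1934-08-26) -> 1934-08-26
! dial weekday() -> Sunday
! dial mhop(n: 5) -> 1935-01-26
! dial mhop(n: 14) -> 1936-03-26
! dial roll(n: 362) -> 1937-03-23


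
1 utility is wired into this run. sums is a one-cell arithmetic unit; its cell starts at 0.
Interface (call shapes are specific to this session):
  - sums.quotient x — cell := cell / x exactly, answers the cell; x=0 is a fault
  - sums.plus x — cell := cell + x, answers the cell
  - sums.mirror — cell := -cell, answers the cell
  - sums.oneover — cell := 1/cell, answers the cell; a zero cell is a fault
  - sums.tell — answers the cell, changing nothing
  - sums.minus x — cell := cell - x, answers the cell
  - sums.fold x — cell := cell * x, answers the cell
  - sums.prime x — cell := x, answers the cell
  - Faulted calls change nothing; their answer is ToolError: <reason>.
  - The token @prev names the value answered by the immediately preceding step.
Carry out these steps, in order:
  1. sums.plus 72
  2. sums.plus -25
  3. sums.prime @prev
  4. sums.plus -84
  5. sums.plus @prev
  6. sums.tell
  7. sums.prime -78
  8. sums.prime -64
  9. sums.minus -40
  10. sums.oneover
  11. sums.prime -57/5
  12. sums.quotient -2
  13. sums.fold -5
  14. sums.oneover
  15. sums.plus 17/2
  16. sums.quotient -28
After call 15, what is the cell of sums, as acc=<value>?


>> sums.plus(72)
<< 72
>> sums.plus(-25)
<< 47
>> sums.prime(@prev)
<< 47
>> sums.plus(-84)
<< -37
>> sums.plus(@prev)
<< -74
>> sums.tell()
<< -74
>> sums.prime(-78)
<< -78
>> sums.prime(-64)
<< -64
>> sums.minus(-40)
<< -24
>> sums.oneover()
<< -1/24
>> sums.prime(-57/5)
<< -57/5
>> sums.quotient(-2)
<< 57/10
>> sums.fold(-5)
<< -57/2
>> sums.oneover()
<< -2/57
>> sums.plus(17/2)
<< 965/114
>> sums.quotient(-28)
<< -965/3192

Answer: acc=965/114


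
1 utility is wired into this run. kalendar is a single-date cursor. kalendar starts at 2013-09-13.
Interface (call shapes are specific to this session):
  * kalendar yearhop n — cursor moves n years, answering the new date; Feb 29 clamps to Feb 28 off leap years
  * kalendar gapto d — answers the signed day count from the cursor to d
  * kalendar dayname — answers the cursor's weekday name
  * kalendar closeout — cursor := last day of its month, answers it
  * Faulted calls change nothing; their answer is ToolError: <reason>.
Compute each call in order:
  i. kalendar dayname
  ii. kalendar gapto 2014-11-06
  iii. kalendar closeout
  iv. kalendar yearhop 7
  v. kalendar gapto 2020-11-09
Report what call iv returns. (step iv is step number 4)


Answer: 2020-09-30

Derivation:
// 1. kalendar dayname() == Friday
// 2. kalendar gapto(d: 2014-11-06) == 419
// 3. kalendar closeout() == 2013-09-30
// 4. kalendar yearhop(n: 7) == 2020-09-30
// 5. kalendar gapto(d: 2020-11-09) == 40


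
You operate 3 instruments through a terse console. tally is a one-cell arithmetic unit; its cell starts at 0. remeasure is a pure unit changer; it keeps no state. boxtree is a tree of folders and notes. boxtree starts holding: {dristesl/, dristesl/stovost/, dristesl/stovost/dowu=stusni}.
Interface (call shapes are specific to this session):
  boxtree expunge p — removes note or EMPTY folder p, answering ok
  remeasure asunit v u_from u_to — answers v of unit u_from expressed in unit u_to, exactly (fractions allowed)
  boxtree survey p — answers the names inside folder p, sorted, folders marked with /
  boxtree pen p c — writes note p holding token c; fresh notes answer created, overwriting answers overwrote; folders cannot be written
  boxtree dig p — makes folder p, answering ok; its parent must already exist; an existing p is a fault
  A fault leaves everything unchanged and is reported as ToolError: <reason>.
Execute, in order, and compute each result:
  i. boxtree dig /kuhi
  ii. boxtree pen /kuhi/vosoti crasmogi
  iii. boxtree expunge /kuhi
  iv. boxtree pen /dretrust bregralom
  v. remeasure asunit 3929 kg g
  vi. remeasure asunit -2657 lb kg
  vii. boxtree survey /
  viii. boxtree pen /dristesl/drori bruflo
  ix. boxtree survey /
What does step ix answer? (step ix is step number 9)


Answer: [dretrust, dristesl/, kuhi/]

Derivation:
I invoke boxtree dig with p: /kuhi, — result: ok.
I use boxtree pen with p: /kuhi/vosoti, c: crasmogi, and get created.
Then boxtree expunge with p: /kuhi, → ToolError: not empty.
Now I run boxtree pen with p: /dretrust, c: bregralom: created.
Next I call remeasure asunit with v: 3929, u_from: kg, u_to: g, giving 3929000.
Then remeasure asunit with v: -2657, u_from: lb, u_to: kg, giving -120519492709/100000000.
I invoke boxtree survey with p: /, giving [dretrust, dristesl/, kuhi/].
Then boxtree pen with p: /dristesl/drori, c: bruflo, and observe created.
Invoking boxtree survey with p: /, → [dretrust, dristesl/, kuhi/].


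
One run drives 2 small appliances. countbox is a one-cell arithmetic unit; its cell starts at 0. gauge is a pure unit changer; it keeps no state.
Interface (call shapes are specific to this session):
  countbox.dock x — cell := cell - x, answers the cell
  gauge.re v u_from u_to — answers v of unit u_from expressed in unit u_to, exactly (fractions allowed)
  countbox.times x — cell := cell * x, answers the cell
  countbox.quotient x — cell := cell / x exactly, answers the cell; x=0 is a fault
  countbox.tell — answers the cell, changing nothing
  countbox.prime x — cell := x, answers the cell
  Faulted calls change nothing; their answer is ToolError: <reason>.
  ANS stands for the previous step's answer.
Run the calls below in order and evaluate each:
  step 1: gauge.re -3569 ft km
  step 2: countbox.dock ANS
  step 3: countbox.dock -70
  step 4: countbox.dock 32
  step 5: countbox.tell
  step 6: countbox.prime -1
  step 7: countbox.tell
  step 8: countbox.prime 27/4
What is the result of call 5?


Answer: 48859789/1250000

Derivation:
% 1. gauge.re(v: -3569, u_from: ft, u_to: km) ~> -1359789/1250000
% 2. countbox.dock(x: ANS) ~> 1359789/1250000
% 3. countbox.dock(x: -70) ~> 88859789/1250000
% 4. countbox.dock(x: 32) ~> 48859789/1250000
% 5. countbox.tell() ~> 48859789/1250000
% 6. countbox.prime(x: -1) ~> -1
% 7. countbox.tell() ~> -1
% 8. countbox.prime(x: 27/4) ~> 27/4


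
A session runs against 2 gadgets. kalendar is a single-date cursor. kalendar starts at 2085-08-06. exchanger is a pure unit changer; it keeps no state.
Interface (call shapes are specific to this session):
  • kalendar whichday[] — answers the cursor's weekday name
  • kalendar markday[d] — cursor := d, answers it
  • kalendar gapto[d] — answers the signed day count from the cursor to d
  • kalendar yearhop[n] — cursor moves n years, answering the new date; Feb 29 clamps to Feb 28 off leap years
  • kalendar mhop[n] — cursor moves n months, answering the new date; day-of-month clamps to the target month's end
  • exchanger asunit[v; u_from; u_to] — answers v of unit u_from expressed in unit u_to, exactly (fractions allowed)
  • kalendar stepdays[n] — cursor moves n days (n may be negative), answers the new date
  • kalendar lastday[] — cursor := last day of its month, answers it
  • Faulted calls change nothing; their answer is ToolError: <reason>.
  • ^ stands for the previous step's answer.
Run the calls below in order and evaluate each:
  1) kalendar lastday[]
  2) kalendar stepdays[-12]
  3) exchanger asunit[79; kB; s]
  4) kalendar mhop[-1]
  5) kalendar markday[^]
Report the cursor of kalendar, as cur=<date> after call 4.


Answer: cur=2085-07-19

Derivation:
$ kalendar lastday
[out] 2085-08-31
$ kalendar stepdays n=-12
[out] 2085-08-19
$ exchanger asunit v=79 u_from=kB u_to=s
[out] ToolError: incompatible units
$ kalendar mhop n=-1
[out] 2085-07-19
$ kalendar markday d=^
[out] 2085-07-19


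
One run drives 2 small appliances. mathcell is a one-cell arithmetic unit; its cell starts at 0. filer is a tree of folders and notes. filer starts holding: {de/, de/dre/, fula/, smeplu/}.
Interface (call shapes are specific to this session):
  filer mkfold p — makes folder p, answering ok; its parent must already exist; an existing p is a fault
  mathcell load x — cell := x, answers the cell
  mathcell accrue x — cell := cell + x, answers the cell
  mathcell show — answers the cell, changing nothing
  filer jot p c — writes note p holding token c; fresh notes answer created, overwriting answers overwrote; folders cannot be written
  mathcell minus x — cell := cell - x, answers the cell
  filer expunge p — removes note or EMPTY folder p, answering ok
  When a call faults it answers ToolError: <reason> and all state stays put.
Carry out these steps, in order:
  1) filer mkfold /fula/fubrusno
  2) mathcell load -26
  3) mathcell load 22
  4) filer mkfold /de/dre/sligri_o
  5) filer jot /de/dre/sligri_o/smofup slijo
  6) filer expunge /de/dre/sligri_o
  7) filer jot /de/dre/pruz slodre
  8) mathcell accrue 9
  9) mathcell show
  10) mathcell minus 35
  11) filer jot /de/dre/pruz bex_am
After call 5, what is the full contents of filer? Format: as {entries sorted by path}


# filer mkfold(p: /fula/fubrusno) => ok
# mathcell load(x: -26) => -26
# mathcell load(x: 22) => 22
# filer mkfold(p: /de/dre/sligri_o) => ok
# filer jot(p: /de/dre/sligri_o/smofup, c: slijo) => created
# filer expunge(p: /de/dre/sligri_o) => ToolError: not empty
# filer jot(p: /de/dre/pruz, c: slodre) => created
# mathcell accrue(x: 9) => 31
# mathcell show() => 31
# mathcell minus(x: 35) => -4
# filer jot(p: /de/dre/pruz, c: bex_am) => overwrote

Answer: {de/, de/dre/, de/dre/sligri_o/, de/dre/sligri_o/smofup=slijo, fula/, fula/fubrusno/, smeplu/}


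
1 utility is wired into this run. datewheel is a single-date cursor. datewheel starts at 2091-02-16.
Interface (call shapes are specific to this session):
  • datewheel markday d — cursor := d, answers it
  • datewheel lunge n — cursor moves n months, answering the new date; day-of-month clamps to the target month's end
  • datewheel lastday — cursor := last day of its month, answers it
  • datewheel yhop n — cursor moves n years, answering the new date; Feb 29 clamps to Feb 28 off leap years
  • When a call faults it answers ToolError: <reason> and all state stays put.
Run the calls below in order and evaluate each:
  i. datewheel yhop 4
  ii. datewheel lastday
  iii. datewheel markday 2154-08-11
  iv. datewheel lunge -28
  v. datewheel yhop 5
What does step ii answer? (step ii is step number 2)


Answer: 2095-02-28

Derivation:
~$ datewheel yhop n: 4
:: 2095-02-16
~$ datewheel lastday
:: 2095-02-28
~$ datewheel markday d: 2154-08-11
:: 2154-08-11
~$ datewheel lunge n: -28
:: 2152-04-11
~$ datewheel yhop n: 5
:: 2157-04-11


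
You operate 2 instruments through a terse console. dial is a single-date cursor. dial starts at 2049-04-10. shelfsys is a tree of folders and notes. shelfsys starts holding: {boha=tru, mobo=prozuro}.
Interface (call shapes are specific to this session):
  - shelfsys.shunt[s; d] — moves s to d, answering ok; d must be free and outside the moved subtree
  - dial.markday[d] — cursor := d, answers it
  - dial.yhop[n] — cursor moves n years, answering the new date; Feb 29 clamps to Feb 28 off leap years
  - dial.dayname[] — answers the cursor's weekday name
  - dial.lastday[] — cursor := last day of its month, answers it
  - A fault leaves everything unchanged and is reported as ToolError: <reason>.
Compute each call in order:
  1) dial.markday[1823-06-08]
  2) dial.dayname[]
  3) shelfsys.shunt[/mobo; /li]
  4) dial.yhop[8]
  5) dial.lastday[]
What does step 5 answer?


I call dial.markday with d=1823-06-08, — result: 1823-06-08.
Next I call dial.dayname(), and get Sunday.
I try shelfsys.shunt with s=/mobo, d=/li, giving ok.
Next I call dial.yhop with n=8, — result: 1831-06-08.
I invoke dial.lastday, → 1831-06-30.

Answer: 1831-06-30
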